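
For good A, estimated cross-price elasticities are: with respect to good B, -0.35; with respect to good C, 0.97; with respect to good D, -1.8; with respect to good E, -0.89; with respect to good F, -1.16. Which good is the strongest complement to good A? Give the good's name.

good D

Complements have ε < 0. The most negative value is -1.8 (good D).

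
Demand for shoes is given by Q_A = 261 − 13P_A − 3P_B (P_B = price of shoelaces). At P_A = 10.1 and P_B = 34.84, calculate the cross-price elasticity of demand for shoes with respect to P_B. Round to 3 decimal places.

At P_A = 10.1 and P_B = 34.84: Q_A = 25.18.
∂Q_A/∂P_B = -3.
ε = (∂Q_A/∂P_B)(P_B/Q_A) = -3 × (34.84/25.18) ≈ -4.151.
Since ε < 0, shoes and shoelaces are complements.

-4.151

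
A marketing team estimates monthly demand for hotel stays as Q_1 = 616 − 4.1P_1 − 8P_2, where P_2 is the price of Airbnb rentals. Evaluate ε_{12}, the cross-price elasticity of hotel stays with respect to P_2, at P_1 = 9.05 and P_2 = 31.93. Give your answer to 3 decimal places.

At P_1 = 9.05 and P_2 = 31.93: Q_1 = 323.455.
∂Q_1/∂P_2 = -8.
ε = (∂Q_1/∂P_2)(P_2/Q_1) = -8 × (31.93/323.455) ≈ -0.790.
Since ε < 0, hotel stays and Airbnb rentals are complements.

-0.790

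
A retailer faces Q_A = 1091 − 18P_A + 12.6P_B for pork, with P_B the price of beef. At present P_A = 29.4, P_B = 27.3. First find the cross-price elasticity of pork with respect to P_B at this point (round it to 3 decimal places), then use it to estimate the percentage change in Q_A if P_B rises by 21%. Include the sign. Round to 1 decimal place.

At P_A = 29.4, P_B = 27.3: Q_A = 905.78.
∂Q_A/∂P_B = 12.6.
ε = (∂Q_A/∂P_B)(P_B/Q_A) = 12.6000 × 27.3/905.78 ≈ 0.380.
%ΔQ_A ≈ ε × %ΔP_B = 0.380 × (21%) = 8.0%.

8.0%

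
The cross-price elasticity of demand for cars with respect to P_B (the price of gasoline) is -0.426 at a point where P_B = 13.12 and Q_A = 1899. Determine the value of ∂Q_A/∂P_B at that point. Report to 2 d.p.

-61.66

ε = (∂Q_A/∂P_B)·(P_B/Q_A) ⇒ ∂Q_A/∂P_B = ε·Q_A/P_B = -0.426 × 1899/13.12 ≈ -61.66.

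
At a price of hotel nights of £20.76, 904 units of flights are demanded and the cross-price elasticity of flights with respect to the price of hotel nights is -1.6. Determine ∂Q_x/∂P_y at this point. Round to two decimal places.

ε = (∂Q_x/∂P_y)·(P_y/Q_x) ⇒ ∂Q_x/∂P_y = ε·Q_x/P_y = -1.6 × 904/20.76 ≈ -69.67.

-69.67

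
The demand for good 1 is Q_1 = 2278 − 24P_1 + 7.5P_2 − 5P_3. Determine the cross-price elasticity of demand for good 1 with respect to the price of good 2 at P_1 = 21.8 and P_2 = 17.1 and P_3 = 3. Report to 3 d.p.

At P_1 = 21.8 and P_2 = 17.1 and P_3 = 3: Q_1 = 1868.05.
∂Q_1/∂P_2 = 7.5.
ε = (∂Q_1/∂P_2)(P_2/Q_1) = 7.5 × (17.1/1868.05) ≈ 0.069.

0.069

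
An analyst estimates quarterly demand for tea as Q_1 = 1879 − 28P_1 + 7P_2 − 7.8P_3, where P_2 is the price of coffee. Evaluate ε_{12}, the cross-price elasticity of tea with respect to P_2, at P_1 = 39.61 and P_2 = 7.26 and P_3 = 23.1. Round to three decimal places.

At P_1 = 39.61 and P_2 = 7.26 and P_3 = 23.1: Q_1 = 640.56.
∂Q_1/∂P_2 = 7.
ε = (∂Q_1/∂P_2)(P_2/Q_1) = 7 × (7.26/640.56) ≈ 0.079.
Since ε > 0, tea and coffee are substitutes.

0.079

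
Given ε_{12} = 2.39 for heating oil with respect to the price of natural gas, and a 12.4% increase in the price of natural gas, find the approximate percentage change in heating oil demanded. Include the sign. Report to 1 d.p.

%ΔQ ≈ ε × %ΔP of natural gas = 2.39 × (12.4%) = 29.6%.

29.6%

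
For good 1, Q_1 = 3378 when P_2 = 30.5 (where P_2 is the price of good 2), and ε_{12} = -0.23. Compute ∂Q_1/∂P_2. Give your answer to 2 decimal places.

ε = (∂Q_1/∂P_2)·(P_2/Q_1) ⇒ ∂Q_1/∂P_2 = ε·Q_1/P_2 = -0.23 × 3378/30.5 ≈ -25.47.

-25.47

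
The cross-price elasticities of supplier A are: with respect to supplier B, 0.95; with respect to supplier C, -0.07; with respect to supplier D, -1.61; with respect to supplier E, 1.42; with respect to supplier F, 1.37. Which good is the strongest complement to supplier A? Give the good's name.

Complements have ε < 0. The most negative value is -1.61 (supplier D).

supplier D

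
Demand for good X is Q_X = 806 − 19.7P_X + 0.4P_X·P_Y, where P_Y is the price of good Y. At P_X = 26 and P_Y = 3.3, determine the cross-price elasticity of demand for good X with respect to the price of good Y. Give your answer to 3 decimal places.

0.105

At P_X = 26 and P_Y = 3.3: Q_X = 328.12.
∂Q_X/∂P_Y = 0.4P_X = 0.4(26) = 10.4000.
ε = (∂Q_X/∂P_Y)(P_Y/Q_X) = 10.4000 × (3.3/328.12) ≈ 0.105.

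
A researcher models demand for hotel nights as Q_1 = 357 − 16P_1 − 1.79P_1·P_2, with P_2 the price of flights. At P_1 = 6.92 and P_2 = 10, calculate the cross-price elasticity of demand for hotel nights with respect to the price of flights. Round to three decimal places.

At P_1 = 6.92 and P_2 = 10: Q_1 = 122.412.
∂Q_1/∂P_2 = -1.79P_1 = -1.79(6.92) = -12.3868.
ε = (∂Q_1/∂P_2)(P_2/Q_1) = -12.3868 × (10/122.412) ≈ -1.012.

-1.012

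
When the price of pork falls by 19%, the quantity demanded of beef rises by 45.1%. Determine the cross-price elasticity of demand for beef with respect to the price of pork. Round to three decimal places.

-2.374

ε = (%ΔQ of beef) / (%ΔP of pork) = (45.1%) / (-19%) ≈ -2.374.
Negative cross-price elasticity: complements.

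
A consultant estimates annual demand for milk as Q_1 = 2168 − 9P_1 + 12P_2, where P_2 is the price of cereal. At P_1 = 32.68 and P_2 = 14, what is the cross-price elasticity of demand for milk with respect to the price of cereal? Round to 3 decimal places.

0.082

At P_1 = 32.68 and P_2 = 14: Q_1 = 2041.88.
∂Q_1/∂P_2 = 12.
ε = (∂Q_1/∂P_2)(P_2/Q_1) = 12 × (14/2041.88) ≈ 0.082.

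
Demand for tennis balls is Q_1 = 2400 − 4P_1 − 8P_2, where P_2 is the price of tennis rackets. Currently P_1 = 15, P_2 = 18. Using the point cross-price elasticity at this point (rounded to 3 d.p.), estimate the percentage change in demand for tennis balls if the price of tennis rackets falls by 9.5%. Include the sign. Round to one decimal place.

0.6%

At P_1 = 15, P_2 = 18: Q_1 = 2196.
∂Q_1/∂P_2 = -8.
ε = (∂Q_1/∂P_2)(P_2/Q_1) = -8.0000 × 18/2196 ≈ -0.066.
%ΔQ_1 ≈ ε × %ΔP_2 = -0.066 × (-9.5%) = 0.6%.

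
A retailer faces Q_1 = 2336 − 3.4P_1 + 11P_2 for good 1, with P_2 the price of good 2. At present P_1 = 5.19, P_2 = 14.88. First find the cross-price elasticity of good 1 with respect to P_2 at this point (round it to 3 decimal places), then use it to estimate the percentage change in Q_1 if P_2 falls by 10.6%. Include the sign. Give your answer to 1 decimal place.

At P_1 = 5.19, P_2 = 14.88: Q_1 = 2482.034.
∂Q_1/∂P_2 = 11.
ε = (∂Q_1/∂P_2)(P_2/Q_1) = 11.0000 × 14.88/2482.034 ≈ 0.066.
%ΔQ_1 ≈ ε × %ΔP_2 = 0.066 × (-10.6%) = -0.7%.

-0.7%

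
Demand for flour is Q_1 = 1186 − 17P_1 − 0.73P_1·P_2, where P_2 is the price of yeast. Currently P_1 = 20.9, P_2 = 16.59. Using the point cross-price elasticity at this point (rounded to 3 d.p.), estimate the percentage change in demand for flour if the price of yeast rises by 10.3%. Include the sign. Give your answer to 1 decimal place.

At P_1 = 20.9, P_2 = 16.59: Q_1 = 577.586.
∂Q_1/∂P_2 = -0.73P_1 = -15.2570.
ε = (∂Q_1/∂P_2)(P_2/Q_1) = -15.2570 × 16.59/577.586 ≈ -0.438.
%ΔQ_1 ≈ ε × %ΔP_2 = -0.438 × (10.3%) = -4.5%.

-4.5%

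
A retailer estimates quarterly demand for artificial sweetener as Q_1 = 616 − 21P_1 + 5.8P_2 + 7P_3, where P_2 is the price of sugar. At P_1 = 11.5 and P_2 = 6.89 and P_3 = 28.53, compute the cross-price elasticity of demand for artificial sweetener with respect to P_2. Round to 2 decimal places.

0.07

At P_1 = 11.5 and P_2 = 6.89 and P_3 = 28.53: Q_1 = 614.172.
∂Q_1/∂P_2 = 5.8.
ε = (∂Q_1/∂P_2)(P_2/Q_1) = 5.8 × (6.89/614.172) ≈ 0.07.
Since ε > 0, artificial sweetener and sugar are substitutes.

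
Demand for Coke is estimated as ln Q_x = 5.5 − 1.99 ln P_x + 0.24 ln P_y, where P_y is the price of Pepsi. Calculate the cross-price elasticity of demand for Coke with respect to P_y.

0.24

In a log-linear (constant-elasticity) demand function, the coefficient on ln P_y is the cross-price elasticity.
ε = 0.24. Positive, so Coke and Pepsi are substitutes.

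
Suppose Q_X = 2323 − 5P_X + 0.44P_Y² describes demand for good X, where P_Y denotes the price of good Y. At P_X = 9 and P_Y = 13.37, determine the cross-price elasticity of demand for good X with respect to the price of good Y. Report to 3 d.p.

0.067

At P_X = 9 and P_Y = 13.37: Q_X = 2356.653.
∂Q_X/∂P_Y = 0.88P_Y = 0.88(13.37) = 11.7656.
ε = (∂Q_X/∂P_Y)(P_Y/Q_X) = 11.7656 × (13.37/2356.653) ≈ 0.067.
ε > 0: substitutes.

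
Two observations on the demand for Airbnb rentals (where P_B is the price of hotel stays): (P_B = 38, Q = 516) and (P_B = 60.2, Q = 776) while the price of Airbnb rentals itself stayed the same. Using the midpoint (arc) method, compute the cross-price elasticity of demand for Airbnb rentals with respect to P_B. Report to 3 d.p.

ΔQ_A = 776 − 516 = 260; ΔP_B = 60.2 − 38 = 22.2.
Midpoints: Q̄_A = 646.0, P̄_B = 49.10.
ε = (ΔQ_A/Q̄_A)/(ΔP_B/P̄_B) = (260/646.0)/(22.2/49.10) ≈ 0.890.
ε > 0: Airbnb rentals and hotel stays are substitutes.

0.890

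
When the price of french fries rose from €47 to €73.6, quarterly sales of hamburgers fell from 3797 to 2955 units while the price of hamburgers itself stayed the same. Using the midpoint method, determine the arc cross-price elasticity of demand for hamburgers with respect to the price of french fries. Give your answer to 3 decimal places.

ΔQ_A = 2955 − 3797 = -842; ΔP_B = 73.6 − 47 = 26.6.
Midpoints: Q̄_A = 3376.0, P̄_B = 60.30.
ε = (ΔQ_A/Q̄_A)/(ΔP_B/P̄_B) = (-842/3376.0)/(26.6/60.30) ≈ -0.565.
ε < 0: hamburgers and french fries are complements.

-0.565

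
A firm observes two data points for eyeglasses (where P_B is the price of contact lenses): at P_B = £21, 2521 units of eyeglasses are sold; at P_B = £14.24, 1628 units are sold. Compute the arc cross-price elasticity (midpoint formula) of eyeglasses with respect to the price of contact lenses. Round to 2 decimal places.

1.12

ΔQ_A = 1628 − 2521 = -893; ΔP_B = 14.24 − 21 = -6.76.
Midpoints: Q̄_A = 2074.5, P̄_B = 17.62.
ε = (ΔQ_A/Q̄_A)/(ΔP_B/P̄_B) = (-893/2074.5)/(-6.76/17.62) ≈ 1.12.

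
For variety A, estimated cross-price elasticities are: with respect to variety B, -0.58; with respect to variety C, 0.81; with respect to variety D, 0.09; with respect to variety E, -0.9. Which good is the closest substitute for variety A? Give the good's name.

variety C

Substitutes have ε > 0. Among the positive values, 0.81 (variety C) is largest.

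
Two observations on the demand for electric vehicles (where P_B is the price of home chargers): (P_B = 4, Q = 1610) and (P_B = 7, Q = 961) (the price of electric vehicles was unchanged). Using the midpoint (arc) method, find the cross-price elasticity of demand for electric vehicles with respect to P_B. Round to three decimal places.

-0.926

ΔQ_A = 961 − 1610 = -649; ΔP_B = 7 − 4 = 3.
Midpoints: Q̄_A = 1285.5, P̄_B = 5.50.
ε = (ΔQ_A/Q̄_A)/(ΔP_B/P̄_B) = (-649/1285.5)/(3/5.50) ≈ -0.926.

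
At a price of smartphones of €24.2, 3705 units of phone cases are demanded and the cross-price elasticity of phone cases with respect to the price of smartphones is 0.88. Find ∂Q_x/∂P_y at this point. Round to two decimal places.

134.73

ε = (∂Q_x/∂P_y)·(P_y/Q_x) ⇒ ∂Q_x/∂P_y = ε·Q_x/P_y = 0.88 × 3705/24.2 ≈ 134.73.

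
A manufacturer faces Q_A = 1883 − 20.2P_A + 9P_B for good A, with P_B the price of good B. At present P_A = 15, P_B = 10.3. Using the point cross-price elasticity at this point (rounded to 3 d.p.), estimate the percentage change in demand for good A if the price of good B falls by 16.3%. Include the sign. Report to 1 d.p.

At P_A = 15, P_B = 10.3: Q_A = 1672.7.
∂Q_A/∂P_B = 9.
ε = (∂Q_A/∂P_B)(P_B/Q_A) = 9.0000 × 10.3/1672.7 ≈ 0.055.
%ΔQ_A ≈ ε × %ΔP_B = 0.055 × (-16.3%) = -0.9%.

-0.9%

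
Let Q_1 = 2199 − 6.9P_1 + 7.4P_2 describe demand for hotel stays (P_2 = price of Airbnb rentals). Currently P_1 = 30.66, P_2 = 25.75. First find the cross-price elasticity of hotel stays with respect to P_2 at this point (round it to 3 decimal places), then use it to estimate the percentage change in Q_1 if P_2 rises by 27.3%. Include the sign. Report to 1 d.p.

At P_1 = 30.66, P_2 = 25.75: Q_1 = 2177.996.
∂Q_1/∂P_2 = 7.4.
ε = (∂Q_1/∂P_2)(P_2/Q_1) = 7.4000 × 25.75/2177.996 ≈ 0.087.
%ΔQ_1 ≈ ε × %ΔP_2 = 0.087 × (27.3%) = 2.4%.

2.4%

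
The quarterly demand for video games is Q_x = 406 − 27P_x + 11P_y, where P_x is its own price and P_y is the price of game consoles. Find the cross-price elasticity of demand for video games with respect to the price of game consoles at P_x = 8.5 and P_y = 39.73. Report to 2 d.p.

0.71

At P_x = 8.5 and P_y = 39.73: Q_x = 613.53.
∂Q_x/∂P_y = 11.
ε = (∂Q_x/∂P_y)(P_y/Q_x) = 11 × (39.73/613.53) ≈ 0.71.
Since ε > 0, video games and game consoles are substitutes.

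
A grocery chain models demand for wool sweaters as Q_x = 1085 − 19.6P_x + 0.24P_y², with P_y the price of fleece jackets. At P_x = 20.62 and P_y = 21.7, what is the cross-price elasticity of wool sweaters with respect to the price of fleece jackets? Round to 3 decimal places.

0.285

At P_x = 20.62 and P_y = 21.7: Q_x = 793.862.
∂Q_x/∂P_y = 0.48P_y = 0.48(21.7) = 10.4160.
ε = (∂Q_x/∂P_y)(P_y/Q_x) = 10.4160 × (21.7/793.862) ≈ 0.285.
ε > 0: substitutes.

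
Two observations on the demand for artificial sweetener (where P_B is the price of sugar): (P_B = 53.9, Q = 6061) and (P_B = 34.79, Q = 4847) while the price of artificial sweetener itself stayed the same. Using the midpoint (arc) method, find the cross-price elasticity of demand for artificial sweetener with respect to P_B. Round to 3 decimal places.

0.517

ΔQ_A = 4847 − 6061 = -1214; ΔP_B = 34.79 − 53.9 = -19.11.
Midpoints: Q̄_A = 5454.0, P̄_B = 44.34.
ε = (ΔQ_A/Q̄_A)/(ΔP_B/P̄_B) = (-1214/5454.0)/(-19.11/44.34) ≈ 0.517.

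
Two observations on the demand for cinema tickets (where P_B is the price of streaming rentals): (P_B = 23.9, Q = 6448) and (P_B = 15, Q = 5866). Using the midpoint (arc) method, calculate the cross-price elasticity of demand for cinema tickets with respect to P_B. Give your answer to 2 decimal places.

0.21

ΔQ_A = 5866 − 6448 = -582; ΔP_B = 15 − 23.9 = -8.9.
Midpoints: Q̄_A = 6157.0, P̄_B = 19.45.
ε = (ΔQ_A/Q̄_A)/(ΔP_B/P̄_B) = (-582/6157.0)/(-8.9/19.45) ≈ 0.21.
ε > 0: cinema tickets and streaming rentals are substitutes.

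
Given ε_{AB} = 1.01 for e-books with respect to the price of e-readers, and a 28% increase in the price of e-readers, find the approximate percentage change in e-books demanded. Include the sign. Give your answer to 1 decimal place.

%ΔQ ≈ ε × %ΔP of e-readers = 1.01 × (28%) = 28.3%.

28.3%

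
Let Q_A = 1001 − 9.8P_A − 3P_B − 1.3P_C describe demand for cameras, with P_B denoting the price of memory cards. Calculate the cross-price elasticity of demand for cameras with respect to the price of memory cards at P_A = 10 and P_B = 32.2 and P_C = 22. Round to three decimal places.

-0.124

At P_A = 10 and P_B = 32.2 and P_C = 22: Q_A = 777.8.
∂Q_A/∂P_B = -3.
ε = (∂Q_A/∂P_B)(P_B/Q_A) = -3 × (32.2/777.8) ≈ -0.124.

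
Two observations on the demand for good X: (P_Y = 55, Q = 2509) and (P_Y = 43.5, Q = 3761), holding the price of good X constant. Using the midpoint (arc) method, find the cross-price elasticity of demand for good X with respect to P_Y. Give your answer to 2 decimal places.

ΔQ_X = 3761 − 2509 = 1252; ΔP_Y = 43.5 − 55 = -11.5.
Midpoints: Q̄_X = 3135.0, P̄_Y = 49.25.
ε = (ΔQ_X/Q̄_X)/(ΔP_Y/P̄_Y) = (1252/3135.0)/(-11.5/49.25) ≈ -1.71.
ε < 0: good X and good Y are complements.

-1.71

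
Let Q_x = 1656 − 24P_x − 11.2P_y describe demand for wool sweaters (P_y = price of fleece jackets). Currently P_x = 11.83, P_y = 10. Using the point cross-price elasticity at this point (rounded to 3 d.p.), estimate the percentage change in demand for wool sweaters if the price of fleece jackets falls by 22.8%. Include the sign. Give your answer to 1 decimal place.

At P_x = 11.83, P_y = 10: Q_x = 1260.08.
∂Q_x/∂P_y = -11.2.
ε = (∂Q_x/∂P_y)(P_y/Q_x) = -11.2000 × 10/1260.08 ≈ -0.089.
%ΔQ_x ≈ ε × %ΔP_y = -0.089 × (-22.8%) = 2.0%.

2.0%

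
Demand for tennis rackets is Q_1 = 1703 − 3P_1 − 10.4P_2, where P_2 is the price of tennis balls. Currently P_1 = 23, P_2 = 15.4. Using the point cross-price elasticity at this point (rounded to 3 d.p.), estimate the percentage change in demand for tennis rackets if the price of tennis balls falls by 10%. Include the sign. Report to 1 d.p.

At P_1 = 23, P_2 = 15.4: Q_1 = 1473.84.
∂Q_1/∂P_2 = -10.4.
ε = (∂Q_1/∂P_2)(P_2/Q_1) = -10.4000 × 15.4/1473.84 ≈ -0.109.
%ΔQ_1 ≈ ε × %ΔP_2 = -0.109 × (-10%) = 1.1%.

1.1%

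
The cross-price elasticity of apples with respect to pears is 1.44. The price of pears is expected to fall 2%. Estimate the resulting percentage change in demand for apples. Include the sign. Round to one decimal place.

%ΔQ ≈ ε × %ΔP of pears = 1.44 × (-2%) = -2.9%.

-2.9%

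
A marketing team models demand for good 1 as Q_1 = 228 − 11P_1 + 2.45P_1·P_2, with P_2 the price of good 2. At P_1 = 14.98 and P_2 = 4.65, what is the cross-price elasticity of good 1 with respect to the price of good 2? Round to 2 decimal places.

At P_1 = 14.98 and P_2 = 4.65: Q_1 = 233.880.
∂Q_1/∂P_2 = 2.45P_1 = 2.45(14.98) = 36.7010.
ε = (∂Q_1/∂P_2)(P_2/Q_1) = 36.7010 × (4.65/233.880) ≈ 0.73.
ε > 0: substitutes.

0.73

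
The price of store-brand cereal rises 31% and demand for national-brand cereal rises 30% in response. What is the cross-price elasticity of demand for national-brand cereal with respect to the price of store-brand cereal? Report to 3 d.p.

ε = (%ΔQ of national-brand cereal) / (%ΔP of store-brand cereal) = (30%) / (31%) ≈ 0.968.
Positive cross-price elasticity: substitutes.

0.968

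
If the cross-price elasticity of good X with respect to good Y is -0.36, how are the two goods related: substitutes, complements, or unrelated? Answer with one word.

complements

ε = -0.36 < 0, so a higher price of good Y lowers demand for good X: complements.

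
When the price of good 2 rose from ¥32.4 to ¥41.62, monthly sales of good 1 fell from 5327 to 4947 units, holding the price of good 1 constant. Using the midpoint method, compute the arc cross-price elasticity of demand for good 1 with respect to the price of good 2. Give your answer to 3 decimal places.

-0.297

ΔQ_1 = 4947 − 5327 = -380; ΔP_2 = 41.62 − 32.4 = 9.22.
Midpoints: Q̄_1 = 5137.0, P̄_2 = 37.01.
ε = (ΔQ_1/Q̄_1)/(ΔP_2/P̄_2) = (-380/5137.0)/(9.22/37.01) ≈ -0.297.
ε < 0: good 1 and good 2 are complements.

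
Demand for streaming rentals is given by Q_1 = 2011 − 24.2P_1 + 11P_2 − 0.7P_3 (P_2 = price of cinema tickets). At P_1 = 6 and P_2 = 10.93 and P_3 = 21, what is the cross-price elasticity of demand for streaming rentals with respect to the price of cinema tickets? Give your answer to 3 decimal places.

0.061

At P_1 = 6 and P_2 = 10.93 and P_3 = 21: Q_1 = 1971.33.
∂Q_1/∂P_2 = 11.
ε = (∂Q_1/∂P_2)(P_2/Q_1) = 11 × (10.93/1971.33) ≈ 0.061.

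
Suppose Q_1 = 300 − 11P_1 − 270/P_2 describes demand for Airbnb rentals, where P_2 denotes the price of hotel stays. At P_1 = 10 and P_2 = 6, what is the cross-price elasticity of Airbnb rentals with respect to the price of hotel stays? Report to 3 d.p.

At P_1 = 10 and P_2 = 6: Q_1 = 145.
∂Q_1/∂P_2 = 270/P_2² = 7.5000.
ε = (∂Q_1/∂P_2)(P_2/Q_1) = 7.5000 × (6/145) ≈ 0.310.
ε > 0: substitutes.

0.310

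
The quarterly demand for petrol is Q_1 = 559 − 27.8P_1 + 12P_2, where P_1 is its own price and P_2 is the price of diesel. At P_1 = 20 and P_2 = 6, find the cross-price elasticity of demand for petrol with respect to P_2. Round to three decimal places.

0.960

At P_1 = 20 and P_2 = 6: Q_1 = 75.
∂Q_1/∂P_2 = 12.
ε = (∂Q_1/∂P_2)(P_2/Q_1) = 12 × (6/75) ≈ 0.960.
Since ε > 0, petrol and diesel are substitutes.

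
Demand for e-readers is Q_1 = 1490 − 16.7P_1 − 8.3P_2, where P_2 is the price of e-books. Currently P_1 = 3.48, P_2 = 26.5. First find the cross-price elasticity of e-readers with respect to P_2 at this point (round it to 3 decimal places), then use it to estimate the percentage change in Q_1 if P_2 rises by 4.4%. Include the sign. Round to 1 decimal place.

-0.8%

At P_1 = 3.48, P_2 = 26.5: Q_1 = 1211.934.
∂Q_1/∂P_2 = -8.3.
ε = (∂Q_1/∂P_2)(P_2/Q_1) = -8.3000 × 26.5/1211.934 ≈ -0.181.
%ΔQ_1 ≈ ε × %ΔP_2 = -0.181 × (4.4%) = -0.8%.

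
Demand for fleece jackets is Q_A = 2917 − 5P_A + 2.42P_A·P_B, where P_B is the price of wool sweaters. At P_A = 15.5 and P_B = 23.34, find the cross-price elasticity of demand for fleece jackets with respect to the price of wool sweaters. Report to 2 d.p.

At P_A = 15.5 and P_B = 23.34: Q_A = 3714.983.
∂Q_A/∂P_B = 2.42P_A = 2.42(15.5) = 37.5100.
ε = (∂Q_A/∂P_B)(P_B/Q_A) = 37.5100 × (23.34/3714.983) ≈ 0.24.

0.24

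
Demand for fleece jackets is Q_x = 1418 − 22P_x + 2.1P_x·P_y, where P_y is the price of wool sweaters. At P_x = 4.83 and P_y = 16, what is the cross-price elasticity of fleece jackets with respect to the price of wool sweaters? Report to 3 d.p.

At P_x = 4.83 and P_y = 16: Q_x = 1474.028.
∂Q_x/∂P_y = 2.1P_x = 2.1(4.83) = 10.1430.
ε = (∂Q_x/∂P_y)(P_y/Q_x) = 10.1430 × (16/1474.028) ≈ 0.110.
ε > 0: substitutes.

0.110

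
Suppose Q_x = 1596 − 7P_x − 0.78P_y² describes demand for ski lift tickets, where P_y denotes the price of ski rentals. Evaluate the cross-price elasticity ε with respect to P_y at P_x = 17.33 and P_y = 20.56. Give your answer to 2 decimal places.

At P_x = 17.33 and P_y = 20.56: Q_x = 1144.973.
∂Q_x/∂P_y = -1.56P_y = -1.56(20.56) = -32.0736.
ε = (∂Q_x/∂P_y)(P_y/Q_x) = -32.0736 × (20.56/1144.973) ≈ -0.58.

-0.58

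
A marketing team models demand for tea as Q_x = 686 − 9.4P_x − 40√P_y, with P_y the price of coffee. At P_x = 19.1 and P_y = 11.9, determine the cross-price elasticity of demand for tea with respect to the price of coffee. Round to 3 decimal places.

-0.187

At P_x = 19.1 and P_y = 11.9: Q_x = 368.474.
∂Q_x/∂P_y = -40/(2√P_y) = -40/(2√11.9) = -5.7977.
ε = (∂Q_x/∂P_y)(P_y/Q_x) = -5.7977 × (11.9/368.474) ≈ -0.187.
ε < 0: complements.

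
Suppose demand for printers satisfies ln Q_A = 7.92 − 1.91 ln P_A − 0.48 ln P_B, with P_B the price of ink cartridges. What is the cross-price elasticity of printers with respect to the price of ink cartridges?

In a log-linear (constant-elasticity) demand function, the coefficient on ln P_B is the cross-price elasticity.
ε = -0.48. Negative, so printers and ink cartridges are complements.

-0.48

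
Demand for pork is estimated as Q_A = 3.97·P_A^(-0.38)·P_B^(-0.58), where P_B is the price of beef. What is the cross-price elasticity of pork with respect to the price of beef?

In a log-linear (constant-elasticity) demand function, the coefficient on the exponent of P_B is the cross-price elasticity.
ε = -0.58. Negative, so pork and beef are complements.

-0.58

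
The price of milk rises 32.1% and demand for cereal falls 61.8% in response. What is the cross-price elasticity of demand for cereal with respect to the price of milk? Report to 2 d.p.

-1.93

ε = (%ΔQ of cereal) / (%ΔP of milk) = (-61.8%) / (32.1%) ≈ -1.93.
Negative cross-price elasticity: complements.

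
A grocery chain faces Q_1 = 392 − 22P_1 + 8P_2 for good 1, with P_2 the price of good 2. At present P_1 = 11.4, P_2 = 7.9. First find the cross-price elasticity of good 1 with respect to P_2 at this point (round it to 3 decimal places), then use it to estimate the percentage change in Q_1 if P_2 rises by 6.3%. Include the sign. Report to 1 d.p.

1.9%

At P_1 = 11.4, P_2 = 7.9: Q_1 = 204.4.
∂Q_1/∂P_2 = 8.
ε = (∂Q_1/∂P_2)(P_2/Q_1) = 8.0000 × 7.9/204.4 ≈ 0.309.
%ΔQ_1 ≈ ε × %ΔP_2 = 0.309 × (6.3%) = 1.9%.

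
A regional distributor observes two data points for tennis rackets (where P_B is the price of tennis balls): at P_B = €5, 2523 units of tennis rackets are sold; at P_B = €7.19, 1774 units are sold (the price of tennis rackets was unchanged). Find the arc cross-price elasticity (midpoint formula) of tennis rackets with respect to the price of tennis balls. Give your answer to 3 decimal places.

ΔQ_A = 1774 − 2523 = -749; ΔP_B = 7.19 − 5 = 2.19.
Midpoints: Q̄_A = 2148.5, P̄_B = 6.10.
ε = (ΔQ_A/Q̄_A)/(ΔP_B/P̄_B) = (-749/2148.5)/(2.19/6.10) ≈ -0.970.

-0.970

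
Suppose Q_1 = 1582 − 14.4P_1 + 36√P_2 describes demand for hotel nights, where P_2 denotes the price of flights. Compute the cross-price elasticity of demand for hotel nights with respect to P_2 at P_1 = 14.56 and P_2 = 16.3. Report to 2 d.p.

At P_1 = 14.56 and P_2 = 16.3: Q_1 = 1517.680.
∂Q_1/∂P_2 = 36/(2√P_2) = 36/(2√16.3) = 4.4584.
ε = (∂Q_1/∂P_2)(P_2/Q_1) = 4.4584 × (16.3/1517.680) ≈ 0.05.
ε > 0: substitutes.

0.05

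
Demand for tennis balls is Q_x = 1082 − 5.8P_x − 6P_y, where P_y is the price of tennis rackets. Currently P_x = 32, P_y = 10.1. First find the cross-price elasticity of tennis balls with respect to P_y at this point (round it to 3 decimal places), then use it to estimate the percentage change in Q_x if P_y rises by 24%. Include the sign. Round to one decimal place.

At P_x = 32, P_y = 10.1: Q_x = 835.8.
∂Q_x/∂P_y = -6.
ε = (∂Q_x/∂P_y)(P_y/Q_x) = -6.0000 × 10.1/835.8 ≈ -0.073.
%ΔQ_x ≈ ε × %ΔP_y = -0.073 × (24%) = -1.8%.

-1.8%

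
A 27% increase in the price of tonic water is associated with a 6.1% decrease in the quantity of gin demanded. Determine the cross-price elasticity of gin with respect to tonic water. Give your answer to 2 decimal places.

ε = (%ΔQ of gin) / (%ΔP of tonic water) = (-6.1%) / (27%) ≈ -0.23.
Negative cross-price elasticity: complements.

-0.23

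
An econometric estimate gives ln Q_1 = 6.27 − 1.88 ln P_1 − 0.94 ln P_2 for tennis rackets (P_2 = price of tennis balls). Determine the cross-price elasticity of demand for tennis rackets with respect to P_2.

-0.94

In a log-linear (constant-elasticity) demand function, the coefficient on ln P_2 is the cross-price elasticity.
ε = -0.94. Negative, so tennis rackets and tennis balls are complements.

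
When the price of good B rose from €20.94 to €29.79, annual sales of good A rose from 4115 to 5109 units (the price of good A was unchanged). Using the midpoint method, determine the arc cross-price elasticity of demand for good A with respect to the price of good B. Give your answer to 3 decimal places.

ΔQ_A = 5109 − 4115 = 994; ΔP_B = 29.79 − 20.94 = 8.85.
Midpoints: Q̄_A = 4612.0, P̄_B = 25.37.
ε = (ΔQ_A/Q̄_A)/(ΔP_B/P̄_B) = (994/4612.0)/(8.85/25.37) ≈ 0.618.

0.618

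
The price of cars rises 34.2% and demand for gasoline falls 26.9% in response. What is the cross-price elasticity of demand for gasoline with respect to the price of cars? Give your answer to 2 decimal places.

-0.79

ε = (%ΔQ of gasoline) / (%ΔP of cars) = (-26.9%) / (34.2%) ≈ -0.79.
Negative cross-price elasticity: complements.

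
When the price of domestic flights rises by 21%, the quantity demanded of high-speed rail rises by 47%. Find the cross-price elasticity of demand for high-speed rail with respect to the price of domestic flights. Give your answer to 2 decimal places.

ε = (%ΔQ of high-speed rail) / (%ΔP of domestic flights) = (47%) / (21%) ≈ 2.24.
Positive cross-price elasticity: substitutes.

2.24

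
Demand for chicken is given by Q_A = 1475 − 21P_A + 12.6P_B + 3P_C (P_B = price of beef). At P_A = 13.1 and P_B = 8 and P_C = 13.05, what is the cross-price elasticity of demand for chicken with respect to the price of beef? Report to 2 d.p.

0.08

At P_A = 13.1 and P_B = 8 and P_C = 13.05: Q_A = 1339.85.
∂Q_A/∂P_B = 12.6.
ε = (∂Q_A/∂P_B)(P_B/Q_A) = 12.6 × (8/1339.85) ≈ 0.08.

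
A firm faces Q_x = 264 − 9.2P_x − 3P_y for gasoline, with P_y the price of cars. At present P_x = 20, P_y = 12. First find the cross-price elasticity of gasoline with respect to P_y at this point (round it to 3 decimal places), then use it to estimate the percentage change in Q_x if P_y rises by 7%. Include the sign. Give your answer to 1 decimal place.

-5.7%

At P_x = 20, P_y = 12: Q_x = 44.
∂Q_x/∂P_y = -3.
ε = (∂Q_x/∂P_y)(P_y/Q_x) = -3.0000 × 12/44 ≈ -0.818.
%ΔQ_x ≈ ε × %ΔP_y = -0.818 × (7%) = -5.7%.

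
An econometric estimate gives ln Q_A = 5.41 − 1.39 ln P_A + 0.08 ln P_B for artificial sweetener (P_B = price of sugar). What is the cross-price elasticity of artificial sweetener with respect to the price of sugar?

In a log-linear (constant-elasticity) demand function, the coefficient on ln P_B is the cross-price elasticity.
ε = 0.08. Positive, so artificial sweetener and sugar are substitutes.

0.08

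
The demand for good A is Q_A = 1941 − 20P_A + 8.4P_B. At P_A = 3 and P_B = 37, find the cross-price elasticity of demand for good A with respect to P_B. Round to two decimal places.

0.14

At P_A = 3 and P_B = 37: Q_A = 2191.8.
∂Q_A/∂P_B = 8.4.
ε = (∂Q_A/∂P_B)(P_B/Q_A) = 8.4 × (37/2191.8) ≈ 0.14.
Since ε > 0, good A and good B are substitutes.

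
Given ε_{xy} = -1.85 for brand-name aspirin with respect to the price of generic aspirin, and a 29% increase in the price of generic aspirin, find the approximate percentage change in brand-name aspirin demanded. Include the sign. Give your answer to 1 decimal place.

%ΔQ ≈ ε × %ΔP of generic aspirin = -1.85 × (29%) = -53.7%.

-53.7%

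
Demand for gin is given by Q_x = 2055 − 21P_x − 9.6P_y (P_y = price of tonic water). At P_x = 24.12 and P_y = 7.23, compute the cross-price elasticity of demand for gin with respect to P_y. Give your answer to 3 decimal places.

At P_x = 24.12 and P_y = 7.23: Q_x = 1479.072.
∂Q_x/∂P_y = -9.6.
ε = (∂Q_x/∂P_y)(P_y/Q_x) = -9.6 × (7.23/1479.072) ≈ -0.047.
Since ε < 0, gin and tonic water are complements.

-0.047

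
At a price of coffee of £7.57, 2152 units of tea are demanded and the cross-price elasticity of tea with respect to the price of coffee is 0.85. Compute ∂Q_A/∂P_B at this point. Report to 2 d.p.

ε = (∂Q_A/∂P_B)·(P_B/Q_A) ⇒ ∂Q_A/∂P_B = ε·Q_A/P_B = 0.85 × 2152/7.57 ≈ 241.64.

241.64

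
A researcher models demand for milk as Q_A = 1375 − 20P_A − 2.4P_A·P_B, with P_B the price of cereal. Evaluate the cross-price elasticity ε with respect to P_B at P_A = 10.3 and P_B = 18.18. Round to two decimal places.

At P_A = 10.3 and P_B = 18.18: Q_A = 719.590.
∂Q_A/∂P_B = -2.4P_A = -2.4(10.3) = -24.7200.
ε = (∂Q_A/∂P_B)(P_B/Q_A) = -24.7200 × (18.18/719.590) ≈ -0.62.

-0.62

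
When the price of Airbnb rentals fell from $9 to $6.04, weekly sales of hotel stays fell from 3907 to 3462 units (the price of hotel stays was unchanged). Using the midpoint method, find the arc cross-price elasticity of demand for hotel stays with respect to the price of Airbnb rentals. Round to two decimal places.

0.31

ΔQ_A = 3462 − 3907 = -445; ΔP_B = 6.04 − 9 = -2.96.
Midpoints: Q̄_A = 3684.5, P̄_B = 7.52.
ε = (ΔQ_A/Q̄_A)/(ΔP_B/P̄_B) = (-445/3684.5)/(-2.96/7.52) ≈ 0.31.
ε > 0: hotel stays and Airbnb rentals are substitutes.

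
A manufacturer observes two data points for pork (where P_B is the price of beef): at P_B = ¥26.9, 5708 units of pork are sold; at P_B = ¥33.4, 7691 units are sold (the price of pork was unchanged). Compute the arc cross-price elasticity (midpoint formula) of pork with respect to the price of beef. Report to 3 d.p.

ΔQ_A = 7691 − 5708 = 1983; ΔP_B = 33.4 − 26.9 = 6.5.
Midpoints: Q̄_A = 6699.5, P̄_B = 30.15.
ε = (ΔQ_A/Q̄_A)/(ΔP_B/P̄_B) = (1983/6699.5)/(6.5/30.15) ≈ 1.373.

1.373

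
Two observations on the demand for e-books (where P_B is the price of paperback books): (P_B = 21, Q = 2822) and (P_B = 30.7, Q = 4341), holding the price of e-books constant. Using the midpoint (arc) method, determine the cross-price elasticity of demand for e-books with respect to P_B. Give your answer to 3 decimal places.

ΔQ_A = 4341 − 2822 = 1519; ΔP_B = 30.7 − 21 = 9.7.
Midpoints: Q̄_A = 3581.5, P̄_B = 25.85.
ε = (ΔQ_A/Q̄_A)/(ΔP_B/P̄_B) = (1519/3581.5)/(9.7/25.85) ≈ 1.130.
ε > 0: e-books and paperback books are substitutes.

1.130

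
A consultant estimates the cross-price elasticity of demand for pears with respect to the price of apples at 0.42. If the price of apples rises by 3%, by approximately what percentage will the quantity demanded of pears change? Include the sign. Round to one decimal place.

1.3%

%ΔQ ≈ ε × %ΔP of apples = 0.42 × (3%) = 1.3%.
Demand for pears rises by about 1.3%.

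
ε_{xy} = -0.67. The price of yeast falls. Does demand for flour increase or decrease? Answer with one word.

ε < 0 and the price of yeast falls, so the quantity of flour moves in the opposite direction: it increases.

increase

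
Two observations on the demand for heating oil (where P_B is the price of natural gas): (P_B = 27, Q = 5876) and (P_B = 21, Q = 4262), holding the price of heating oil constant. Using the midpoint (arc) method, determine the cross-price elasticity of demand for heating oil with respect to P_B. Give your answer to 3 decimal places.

ΔQ_A = 4262 − 5876 = -1614; ΔP_B = 21 − 27 = -6.
Midpoints: Q̄_A = 5069.0, P̄_B = 24.00.
ε = (ΔQ_A/Q̄_A)/(ΔP_B/P̄_B) = (-1614/5069.0)/(-6/24.00) ≈ 1.274.
ε > 0: heating oil and natural gas are substitutes.

1.274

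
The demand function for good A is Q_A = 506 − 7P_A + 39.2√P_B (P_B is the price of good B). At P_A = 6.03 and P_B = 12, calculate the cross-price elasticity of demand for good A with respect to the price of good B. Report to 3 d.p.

At P_A = 6.03 and P_B = 12: Q_A = 599.583.
∂Q_A/∂P_B = 39.2/(2√P_B) = 39.2/(2√12) = 5.6580.
ε = (∂Q_A/∂P_B)(P_B/Q_A) = 5.6580 × (12/599.583) ≈ 0.113.

0.113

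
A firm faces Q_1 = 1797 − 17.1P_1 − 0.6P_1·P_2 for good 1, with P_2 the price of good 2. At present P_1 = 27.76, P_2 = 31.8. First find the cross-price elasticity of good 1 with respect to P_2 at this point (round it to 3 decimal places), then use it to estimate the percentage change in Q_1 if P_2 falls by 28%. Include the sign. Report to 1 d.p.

At P_1 = 27.76, P_2 = 31.8: Q_1 = 792.643.
∂Q_1/∂P_2 = -0.6P_1 = -16.6560.
ε = (∂Q_1/∂P_2)(P_2/Q_1) = -16.6560 × 31.8/792.643 ≈ -0.668.
%ΔQ_1 ≈ ε × %ΔP_2 = -0.668 × (-28%) = 18.7%.

18.7%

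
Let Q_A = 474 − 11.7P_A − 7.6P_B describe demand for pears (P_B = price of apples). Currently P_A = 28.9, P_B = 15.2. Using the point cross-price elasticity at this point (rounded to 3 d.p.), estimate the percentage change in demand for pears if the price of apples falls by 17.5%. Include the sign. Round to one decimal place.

99.3%

At P_A = 28.9, P_B = 15.2: Q_A = 20.35.
∂Q_A/∂P_B = -7.6.
ε = (∂Q_A/∂P_B)(P_B/Q_A) = -7.6000 × 15.2/20.35 ≈ -5.677.
%ΔQ_A ≈ ε × %ΔP_B = -5.677 × (-17.5%) = 99.3%.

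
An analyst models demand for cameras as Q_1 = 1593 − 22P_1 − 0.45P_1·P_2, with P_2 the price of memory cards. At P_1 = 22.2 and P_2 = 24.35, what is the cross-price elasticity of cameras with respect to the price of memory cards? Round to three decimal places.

At P_1 = 22.2 and P_2 = 24.35: Q_1 = 861.343.
∂Q_1/∂P_2 = -0.45P_1 = -0.45(22.2) = -9.9900.
ε = (∂Q_1/∂P_2)(P_2/Q_1) = -9.9900 × (24.35/861.343) ≈ -0.282.
ε < 0: complements.

-0.282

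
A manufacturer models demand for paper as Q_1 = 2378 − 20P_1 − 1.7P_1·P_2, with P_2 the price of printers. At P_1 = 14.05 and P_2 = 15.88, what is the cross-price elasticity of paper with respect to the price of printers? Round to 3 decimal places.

At P_1 = 14.05 and P_2 = 15.88: Q_1 = 1717.706.
∂Q_1/∂P_2 = -1.7P_1 = -1.7(14.05) = -23.8850.
ε = (∂Q_1/∂P_2)(P_2/Q_1) = -23.8850 × (15.88/1717.706) ≈ -0.221.

-0.221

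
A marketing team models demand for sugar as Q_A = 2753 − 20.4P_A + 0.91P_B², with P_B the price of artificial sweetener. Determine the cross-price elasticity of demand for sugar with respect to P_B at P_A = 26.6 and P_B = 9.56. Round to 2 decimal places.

At P_A = 26.6 and P_B = 9.56: Q_A = 2293.528.
∂Q_A/∂P_B = 1.82P_B = 1.82(9.56) = 17.3992.
ε = (∂Q_A/∂P_B)(P_B/Q_A) = 17.3992 × (9.56/2293.528) ≈ 0.07.

0.07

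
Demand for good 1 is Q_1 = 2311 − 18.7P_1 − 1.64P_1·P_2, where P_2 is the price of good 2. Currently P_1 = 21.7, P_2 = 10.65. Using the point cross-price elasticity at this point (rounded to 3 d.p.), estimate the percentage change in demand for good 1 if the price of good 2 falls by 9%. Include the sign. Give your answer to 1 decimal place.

At P_1 = 21.7, P_2 = 10.65: Q_1 = 1526.198.
∂Q_1/∂P_2 = -1.64P_1 = -35.5880.
ε = (∂Q_1/∂P_2)(P_2/Q_1) = -35.5880 × 10.65/1526.198 ≈ -0.248.
%ΔQ_1 ≈ ε × %ΔP_2 = -0.248 × (-9%) = 2.2%.

2.2%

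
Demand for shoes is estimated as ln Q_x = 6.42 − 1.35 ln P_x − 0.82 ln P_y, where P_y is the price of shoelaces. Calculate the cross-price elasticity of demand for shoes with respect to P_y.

-0.82

In a log-linear (constant-elasticity) demand function, the coefficient on ln P_y is the cross-price elasticity.
ε = -0.82. Negative, so shoes and shoelaces are complements.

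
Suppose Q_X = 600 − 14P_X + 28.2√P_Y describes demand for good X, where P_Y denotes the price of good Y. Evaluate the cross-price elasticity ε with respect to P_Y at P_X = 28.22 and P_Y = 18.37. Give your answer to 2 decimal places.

0.19

At P_X = 28.22 and P_Y = 18.37: Q_X = 325.786.
∂Q_X/∂P_Y = 28.2/(2√P_Y) = 28.2/(2√18.37) = 3.2898.
ε = (∂Q_X/∂P_Y)(P_Y/Q_X) = 3.2898 × (18.37/325.786) ≈ 0.19.
ε > 0: substitutes.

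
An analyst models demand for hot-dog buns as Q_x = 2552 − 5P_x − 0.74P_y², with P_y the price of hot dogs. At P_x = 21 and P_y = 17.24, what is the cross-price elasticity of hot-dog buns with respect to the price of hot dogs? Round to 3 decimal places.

-0.198

At P_x = 21 and P_y = 17.24: Q_x = 2227.059.
∂Q_x/∂P_y = -1.48P_y = -1.48(17.24) = -25.5152.
ε = (∂Q_x/∂P_y)(P_y/Q_x) = -25.5152 × (17.24/2227.059) ≈ -0.198.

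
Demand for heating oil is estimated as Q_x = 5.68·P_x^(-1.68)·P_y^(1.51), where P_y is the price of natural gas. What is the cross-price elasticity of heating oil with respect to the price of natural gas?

In a log-linear (constant-elasticity) demand function, the coefficient on the exponent of P_y is the cross-price elasticity.
ε = 1.51. Positive, so heating oil and natural gas are substitutes.

1.51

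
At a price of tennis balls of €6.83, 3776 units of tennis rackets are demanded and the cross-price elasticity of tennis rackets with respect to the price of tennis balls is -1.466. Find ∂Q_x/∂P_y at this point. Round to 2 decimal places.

ε = (∂Q_x/∂P_y)·(P_y/Q_x) ⇒ ∂Q_x/∂P_y = ε·Q_x/P_y = -1.466 × 3776/6.83 ≈ -810.49.

-810.49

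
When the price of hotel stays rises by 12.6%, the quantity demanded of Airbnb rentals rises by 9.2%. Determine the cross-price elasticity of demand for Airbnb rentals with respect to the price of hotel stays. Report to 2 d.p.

ε = (%ΔQ of Airbnb rentals) / (%ΔP of hotel stays) = (9.2%) / (12.6%) ≈ 0.73.
Positive cross-price elasticity: substitutes.

0.73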